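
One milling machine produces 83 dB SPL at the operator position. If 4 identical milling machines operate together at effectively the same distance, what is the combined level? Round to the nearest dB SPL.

89 dB SPL

With 4 equal, uncorrelated contributions the intensity is 4× that of one unit, giving a rise of 10·log₁₀ 4.
L_total = 83 + 10·log₁₀(4) = 83 + 6.021 = 89.02 dB SPL.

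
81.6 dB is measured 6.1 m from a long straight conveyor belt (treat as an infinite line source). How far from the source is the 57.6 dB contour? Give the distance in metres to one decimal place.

1532.3 m

Line-source spreading drops the level by 10·log₁₀(r₂/r₁); inverting, r₂/r₁ = 10^(ΔL/10).
r₂ = 6.1·10^((81.6−57.6)/10) = 6.1·10^(24.0/10) = 1532.25 m.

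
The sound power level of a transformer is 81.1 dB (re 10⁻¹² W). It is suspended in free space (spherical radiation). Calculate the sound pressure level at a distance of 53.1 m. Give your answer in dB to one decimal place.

The power spreads over a sphere of area 4π·r², so L_p = L_w − 10·log₁₀(4π·r²).
4π·r² = 3.543e+04 m², 10·log₁₀ of that is 45.494 dB.
L_p = 81.1 − 45.494 = 35.61 dB.

35.6 dB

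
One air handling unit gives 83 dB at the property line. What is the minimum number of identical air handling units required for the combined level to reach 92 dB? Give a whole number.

N identical sources give L₁ + 10·log₁₀ N, so require 10·log₁₀ N ≥ 92 − 83 = 9.0 dB.
N ≥ 10^(9.0/10) = 7.943, so N = 8.

8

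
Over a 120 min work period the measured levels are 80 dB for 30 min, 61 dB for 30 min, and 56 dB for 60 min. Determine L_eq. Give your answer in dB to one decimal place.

L_eq = 10·log₁₀[(1/T)·Σ tᵢ·10^(Lᵢ/10)] with T = 120 min.
Σ tᵢ·10^(Lᵢ/10) = 30·10^(80/10) + 30·10^(61/10) + 60·10^(56/10) = 3.062e+09.
L_eq = 10·log₁₀(3.062e+09/120) = 74.07 dB.

74.1 dB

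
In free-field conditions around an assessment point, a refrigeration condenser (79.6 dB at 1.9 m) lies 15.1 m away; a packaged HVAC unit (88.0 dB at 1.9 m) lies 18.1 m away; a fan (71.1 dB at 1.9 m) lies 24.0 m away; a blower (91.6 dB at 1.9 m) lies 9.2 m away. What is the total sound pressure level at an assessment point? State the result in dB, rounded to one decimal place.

78.5 dB

Propagate each source to the receiver with L = L_ref − 20·log₁₀(r/r_ref), then add intensities.
refrigeration condenser: 79.6 − 20·log₁₀(15.1/1.9) = 79.6 − 18.00 = 61.60 dB.
packaged HVAC unit: 88.0 − 20·log₁₀(18.1/1.9) = 88.0 − 19.58 = 68.42 dB.
fan: 71.1 − 20·log₁₀(24.0/1.9) = 71.1 − 22.03 = 49.07 dB.
blower: 91.6 − 20·log₁₀(9.2/1.9) = 91.6 − 13.70 = 77.90 dB.
Σ 10^(L/10) = 7.013e+07 → L_total = 10·log₁₀(7.013e+07) = 78.46 dB.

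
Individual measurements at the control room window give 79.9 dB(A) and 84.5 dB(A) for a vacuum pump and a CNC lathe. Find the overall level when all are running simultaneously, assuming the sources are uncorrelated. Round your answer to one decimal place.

For uncorrelated sources the intensities add, so convert each level to linear form, sum, and take 10·log₁₀ of the total.
Σ 10^(L/10) = 10^(79.9/10) + 10^(84.5/10) = 3.796e+08.
L_total = 10·log₁₀(3.796e+08) = 85.79 dB(A).

85.8 dB(A)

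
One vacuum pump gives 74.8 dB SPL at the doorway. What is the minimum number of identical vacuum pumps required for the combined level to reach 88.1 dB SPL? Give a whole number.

22

Need L₁ + 10·log₁₀ N ≥ 88.1, i.e. log₁₀ N ≥ 1.33.
N ≥ 10^(13.3/10) = 21.380, so N = 22.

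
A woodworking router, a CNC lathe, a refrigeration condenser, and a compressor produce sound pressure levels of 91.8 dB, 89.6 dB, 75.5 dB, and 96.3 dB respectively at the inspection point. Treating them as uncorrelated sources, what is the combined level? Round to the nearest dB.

98 dB

Incoherent sources combine by intensity addition: L_total = 10·log₁₀(Σ 10^(L_i/10)).
Σ 10^(L/10) = 10^(91.8/10) + 10^(89.6/10) + 10^(75.5/10) + 10^(96.3/10) = 6.727e+09.
L_total = 10·log₁₀(6.727e+09) = 98.28 dB.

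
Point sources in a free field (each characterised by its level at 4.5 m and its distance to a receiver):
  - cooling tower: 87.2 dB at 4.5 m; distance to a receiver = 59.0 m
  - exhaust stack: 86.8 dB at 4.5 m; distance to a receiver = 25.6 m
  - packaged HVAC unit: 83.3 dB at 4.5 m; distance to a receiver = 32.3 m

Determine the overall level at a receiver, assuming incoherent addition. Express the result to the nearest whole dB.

First find each source's level at the receiver (point-source: −20·log₁₀(r/r_ref)), then combine on an intensity basis.
cooling tower: 87.2 − 20·log₁₀(59.0/4.5) = 87.2 − 22.35 = 64.85 dB.
exhaust stack: 86.8 − 20·log₁₀(25.6/4.5) = 86.8 − 15.10 = 71.70 dB.
packaged HVAC unit: 83.3 − 20·log₁₀(32.3/4.5) = 83.3 − 17.12 = 66.18 dB.
Σ 10^(L/10) = 2.199e+07 → L_total = 10·log₁₀(2.199e+07) = 73.42 dB.

73 dB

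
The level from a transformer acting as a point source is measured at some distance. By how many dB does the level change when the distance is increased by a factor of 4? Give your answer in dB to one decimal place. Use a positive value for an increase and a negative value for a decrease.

-12.0 dB

With spherical spreading the level changes by −20·log₁₀(r₂/r₁).
ΔL = −20·log₁₀(4) = -12.04 dB.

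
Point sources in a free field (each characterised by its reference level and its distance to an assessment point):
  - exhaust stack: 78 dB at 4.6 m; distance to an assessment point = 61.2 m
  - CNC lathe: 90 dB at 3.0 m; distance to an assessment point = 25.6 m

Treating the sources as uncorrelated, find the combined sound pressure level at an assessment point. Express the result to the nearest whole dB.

71 dB

Apply inverse-square spreading to bring every level to the receiver, then sum 10^(L/10).
exhaust stack: 78 − 20·log₁₀(61.2/4.6) = 78 − 22.48 = 55.52 dB.
CNC lathe: 90 − 20·log₁₀(25.6/3.0) = 90 − 18.62 = 71.38 dB.
Σ 10^(L/10) = 1.409e+07 → L_total = 10·log₁₀(1.409e+07) = 71.49 dB.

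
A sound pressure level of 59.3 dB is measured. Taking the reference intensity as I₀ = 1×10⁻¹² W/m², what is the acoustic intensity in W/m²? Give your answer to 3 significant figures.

L = 10·log₁₀(I/I₀) ⇒ I = I₀·10^(L/10) = 10⁻¹² × 10^5.93.

8.51e-07 W/m²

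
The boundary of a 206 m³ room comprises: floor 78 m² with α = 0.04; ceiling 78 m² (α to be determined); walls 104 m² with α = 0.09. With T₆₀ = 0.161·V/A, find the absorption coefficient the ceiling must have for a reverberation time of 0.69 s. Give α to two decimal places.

0.46

Required total absorption A = 0.161·206/0.69 = 48.07 m².
Absorption from the other surfaces = 78·0.04 + 104·0.09 = 12.48 m², so the ceiling must supply 35.59 m² over 78 m².
α = 35.59/78 = 0.456.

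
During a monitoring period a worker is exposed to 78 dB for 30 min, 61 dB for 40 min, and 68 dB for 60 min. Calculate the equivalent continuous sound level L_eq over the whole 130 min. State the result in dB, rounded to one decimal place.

L_eq = 10·log₁₀[(1/T)·Σ tᵢ·10^(Lᵢ/10)] with T = 130 min.
Σ tᵢ·10^(Lᵢ/10) = 30·10^(78/10) + 40·10^(61/10) + 60·10^(68/10) = 2.322e+09.
L_eq = 10·log₁₀(2.322e+09/130) = 72.52 dB.

72.5 dB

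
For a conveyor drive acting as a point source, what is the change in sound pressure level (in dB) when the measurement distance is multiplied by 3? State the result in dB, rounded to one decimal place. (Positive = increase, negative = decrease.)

A point source loses 6 dB per doubling of distance; generally ΔL = −20·log₁₀(r₂/r₁).
ΔL = −20·log₁₀(3) = -9.54 dB.

-9.5 dB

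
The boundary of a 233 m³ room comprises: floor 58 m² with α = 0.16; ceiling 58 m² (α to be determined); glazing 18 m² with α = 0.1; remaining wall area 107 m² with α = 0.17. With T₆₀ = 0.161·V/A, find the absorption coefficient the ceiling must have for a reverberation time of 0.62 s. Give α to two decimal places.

0.54

A = 0.161·V/T₆₀ = 0.161·233/0.62 = 60.50 m² sabins.
Absorption from the other surfaces = 58·0.16 + 18·0.1 + 107·0.17 = 29.27 m², so the ceiling must supply 31.23 m² over 58 m².
α = 31.23/58 = 0.539.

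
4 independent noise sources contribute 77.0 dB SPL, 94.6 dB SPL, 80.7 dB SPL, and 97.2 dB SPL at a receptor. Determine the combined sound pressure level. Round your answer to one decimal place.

Incoherent sources combine by intensity addition: L_total = 10·log₁₀(Σ 10^(L_i/10)).
Σ 10^(L/10) = 10^(77.0/10) + 10^(94.6/10) + 10^(80.7/10) + 10^(97.2/10) = 8.300e+09.
L_total = 10·log₁₀(8.300e+09) = 99.19 dB SPL.

99.2 dB SPL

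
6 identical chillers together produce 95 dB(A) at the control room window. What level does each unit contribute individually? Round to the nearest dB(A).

6 equal contributions raise the level by 10·log₁₀ 6 = 7.782 dB, so each unit alone gives 95 − 7.782.

87 dB(A)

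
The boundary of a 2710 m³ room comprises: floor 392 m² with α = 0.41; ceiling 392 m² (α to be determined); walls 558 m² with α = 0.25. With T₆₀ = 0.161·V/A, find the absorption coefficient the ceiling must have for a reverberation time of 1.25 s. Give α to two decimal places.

0.12

Required total absorption A = 0.161·2710/1.25 = 349.05 m².
Absorption from the other surfaces = 392·0.41 + 558·0.25 = 300.22 m², so the ceiling must supply 48.83 m² over 392 m².
α = 48.83/392 = 0.125.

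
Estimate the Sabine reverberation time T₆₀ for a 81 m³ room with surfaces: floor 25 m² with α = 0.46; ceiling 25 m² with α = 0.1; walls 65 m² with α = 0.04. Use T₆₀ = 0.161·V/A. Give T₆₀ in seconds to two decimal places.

A = Σ Sᵢαᵢ = 25·0.46 + 25·0.1 + 65·0.04 = 16.60 m².
T₆₀ = 0.161·V/A = 0.161·81/16.60 = 0.786 s.

0.79 s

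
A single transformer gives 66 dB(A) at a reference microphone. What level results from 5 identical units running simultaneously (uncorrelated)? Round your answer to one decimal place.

73.0 dB(A)

N identical incoherent sources raise the level by 10·log₁₀ N.
L_total = 66 + 10·log₁₀(5) = 66 + 6.990 = 72.99 dB(A).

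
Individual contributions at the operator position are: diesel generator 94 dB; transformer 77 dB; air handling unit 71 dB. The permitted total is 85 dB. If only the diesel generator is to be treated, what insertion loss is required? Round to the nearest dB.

10 dB

The untreated sources together contribute 10^(77/10) + 10^(71/10) = 6.271e+07, i.e. 77.97 dB.
To meet 85 dB overall, the treated diesel generator may contribute at most 10^(85/10) − 6.271e+07 = 2.535e+08, i.e. 84.04 dB.
So the diesel generator must be reduced from 94 to 84.04 dB: IL = 9.96 dB.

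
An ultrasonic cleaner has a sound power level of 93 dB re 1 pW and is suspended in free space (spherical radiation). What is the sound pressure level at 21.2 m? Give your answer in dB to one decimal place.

The power spreads over a sphere of area 4π·r², so L_p = L_w − 10·log₁₀(4π·r²).
4π·r² = 5648 m², 10·log₁₀ of that is 37.519 dB.
L_p = 93 − 37.519 = 55.48 dB.

55.5 dB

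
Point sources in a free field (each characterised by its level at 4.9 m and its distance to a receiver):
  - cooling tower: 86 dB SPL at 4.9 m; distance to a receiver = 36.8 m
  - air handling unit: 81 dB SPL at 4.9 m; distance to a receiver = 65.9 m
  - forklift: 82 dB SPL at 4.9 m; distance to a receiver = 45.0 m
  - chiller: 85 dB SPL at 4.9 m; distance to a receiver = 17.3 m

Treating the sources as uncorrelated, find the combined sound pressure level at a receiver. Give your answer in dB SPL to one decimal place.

75.4 dB SPL

Propagate each source to the receiver with L = L_ref − 20·log₁₀(r/r_ref), then add intensities.
cooling tower: 86 − 20·log₁₀(36.8/4.9) = 86 − 17.51 = 68.49 dB SPL.
air handling unit: 81 − 20·log₁₀(65.9/4.9) = 81 − 22.57 = 58.43 dB SPL.
forklift: 82 − 20·log₁₀(45.0/4.9) = 82 − 19.26 = 62.74 dB SPL.
chiller: 85 − 20·log₁₀(17.3/4.9) = 85 − 10.96 = 74.04 dB SPL.
Σ 10^(L/10) = 3.500e+07 → L_total = 10·log₁₀(3.500e+07) = 75.44 dB SPL.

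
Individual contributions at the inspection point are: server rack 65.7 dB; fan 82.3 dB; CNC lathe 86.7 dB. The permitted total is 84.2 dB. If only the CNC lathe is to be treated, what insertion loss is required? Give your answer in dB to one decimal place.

7.2 dB

Everything except the CNC lathe sums to 10^(65.7/10) + 10^(82.3/10) = 1.735e+08 in linear terms, 82.39 dB.
To meet 84.2 dB overall, the treated CNC lathe may contribute at most 10^(84.2/10) − 1.735e+08 = 8.949e+07, i.e. 79.52 dB.
Required insertion loss = 86.7 − 79.52 = 7.18 dB.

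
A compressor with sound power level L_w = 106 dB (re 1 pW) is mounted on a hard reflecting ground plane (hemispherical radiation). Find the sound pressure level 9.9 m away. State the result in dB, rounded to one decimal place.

78.1 dB

L_p = L_w − 10·log₁₀(2π·r²) with r = 9.9 m.
2π·r² = 615.8 m², 10·log₁₀ of that is 27.895 dB.
L_p = 106 − 27.895 = 78.11 dB.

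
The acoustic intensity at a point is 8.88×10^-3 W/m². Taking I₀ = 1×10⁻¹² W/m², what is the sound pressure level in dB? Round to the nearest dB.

99 dB

I/I₀ = 8.88×10^-3/10⁻¹² = 8.88×10^9, and L = 10·log₁₀(I/I₀).
L = 10·(0.9484 + 9) = 99.48 dB.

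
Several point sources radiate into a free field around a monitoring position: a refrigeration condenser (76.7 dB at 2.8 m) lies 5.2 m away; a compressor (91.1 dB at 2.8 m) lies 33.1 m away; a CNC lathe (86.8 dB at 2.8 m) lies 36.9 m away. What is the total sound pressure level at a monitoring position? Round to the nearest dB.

First find each source's level at the receiver (point-source: −20·log₁₀(r/r_ref)), then combine on an intensity basis.
refrigeration condenser: 76.7 − 20·log₁₀(5.2/2.8) = 76.7 − 5.38 = 71.32 dB.
compressor: 91.1 − 20·log₁₀(33.1/2.8) = 91.1 − 21.45 = 69.65 dB.
CNC lathe: 86.8 − 20·log₁₀(36.9/2.8) = 86.8 − 22.40 = 64.40 dB.
Σ 10^(L/10) = 2.554e+07 → L_total = 10·log₁₀(2.554e+07) = 74.07 dB.

74 dB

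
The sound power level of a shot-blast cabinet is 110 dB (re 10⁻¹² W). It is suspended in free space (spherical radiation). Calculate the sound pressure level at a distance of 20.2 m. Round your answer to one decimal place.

The power spreads over a sphere of area 4π·r², so L_p = L_w − 10·log₁₀(4π·r²).
4π·r² = 5128 m², 10·log₁₀ of that is 37.099 dB.
L_p = 110 − 37.099 = 72.90 dB.

72.9 dB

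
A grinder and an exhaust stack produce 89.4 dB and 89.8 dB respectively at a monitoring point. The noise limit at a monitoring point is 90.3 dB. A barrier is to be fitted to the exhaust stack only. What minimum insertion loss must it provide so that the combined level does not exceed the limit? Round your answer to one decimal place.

The untreated sources together contribute 10^(89.4/10) = 8.710e+08, i.e. 89.40 dB.
To meet 90.3 dB overall, the treated exhaust stack may contribute at most 10^(90.3/10) − 8.710e+08 = 2.006e+08, i.e. 83.02 dB.
Required insertion loss = 89.8 − 83.02 = 6.78 dB.

6.8 dB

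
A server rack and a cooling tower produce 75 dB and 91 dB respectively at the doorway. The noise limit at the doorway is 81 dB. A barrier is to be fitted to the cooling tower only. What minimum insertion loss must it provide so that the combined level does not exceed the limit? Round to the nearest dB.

11 dB

The untreated sources together contribute 10^(75/10) = 3.162e+07, i.e. 75.00 dB.
The limit corresponds to 10^(81/10) = 1.259e+08; subtracting the fixed part leaves 9.427e+07 for the cooling tower, i.e. 79.74 dB.
Required insertion loss = 91 − 79.74 = 11.26 dB.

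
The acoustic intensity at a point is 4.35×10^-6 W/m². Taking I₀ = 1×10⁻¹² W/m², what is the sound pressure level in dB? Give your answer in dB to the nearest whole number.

66 dB

Dividing by I₀ shifts the exponent by 12: I/I₀ = 4.35×10^6.
L = 10·(0.6385 + 6) = 66.38 dB.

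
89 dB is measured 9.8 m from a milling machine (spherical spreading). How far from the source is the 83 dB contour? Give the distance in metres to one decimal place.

19.6 m

For a point source L₁ − L₂ = 20·log₁₀(r₂/r₁), so r₂ = r₁·10^((L₁−L₂)/20).
r₂ = 9.8·10^((89−83)/20) = 9.8·10^(6.0/20) = 19.55 m.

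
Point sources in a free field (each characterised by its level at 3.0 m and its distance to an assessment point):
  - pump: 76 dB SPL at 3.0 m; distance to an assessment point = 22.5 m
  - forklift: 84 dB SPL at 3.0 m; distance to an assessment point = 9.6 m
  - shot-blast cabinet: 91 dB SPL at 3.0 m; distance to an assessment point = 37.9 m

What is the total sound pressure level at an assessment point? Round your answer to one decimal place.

First find each source's level at the receiver (point-source: −20·log₁₀(r/r_ref)), then combine on an intensity basis.
pump: 76 − 20·log₁₀(22.5/3.0) = 76 − 17.50 = 58.50 dB SPL.
forklift: 84 − 20·log₁₀(9.6/3.0) = 84 − 10.10 = 73.90 dB SPL.
shot-blast cabinet: 91 − 20·log₁₀(37.9/3.0) = 91 − 22.03 = 68.97 dB SPL.
Σ 10^(L/10) = 3.313e+07 → L_total = 10·log₁₀(3.313e+07) = 75.20 dB SPL.

75.2 dB SPL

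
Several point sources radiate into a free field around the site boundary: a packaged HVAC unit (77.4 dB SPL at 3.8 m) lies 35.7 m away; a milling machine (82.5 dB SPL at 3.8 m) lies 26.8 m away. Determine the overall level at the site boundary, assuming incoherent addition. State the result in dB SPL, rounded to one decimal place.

66.2 dB SPL

First find each source's level at the receiver (point-source: −20·log₁₀(r/r_ref)), then combine on an intensity basis.
packaged HVAC unit: 77.4 − 20·log₁₀(35.7/3.8) = 77.4 − 19.46 = 57.94 dB SPL.
milling machine: 82.5 − 20·log₁₀(26.8/3.8) = 82.5 − 16.97 = 65.53 dB SPL.
Σ 10^(L/10) = 4.198e+06 → L_total = 10·log₁₀(4.198e+06) = 66.23 dB SPL.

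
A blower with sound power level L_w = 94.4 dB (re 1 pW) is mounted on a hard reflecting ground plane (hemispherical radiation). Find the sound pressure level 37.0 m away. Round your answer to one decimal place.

55.1 dB

Free-field hemispherical radiation: L_p = L_w − 10·log₁₀(2π·r²), r = 37.0 m.
2π·r² = 8602 m², 10·log₁₀ of that is 39.346 dB.
L_p = 94.4 − 39.346 = 55.05 dB.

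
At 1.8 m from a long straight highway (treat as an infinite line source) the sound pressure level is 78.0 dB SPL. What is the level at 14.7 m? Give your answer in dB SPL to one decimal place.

For a line source, L₂ = L₁ − 10·log₁₀(r₂/r₁).
L₂ = 78.0 − 10·log₁₀(14.7/1.8) = 78.0 − 9.120 = 68.88 dB SPL.

68.9 dB SPL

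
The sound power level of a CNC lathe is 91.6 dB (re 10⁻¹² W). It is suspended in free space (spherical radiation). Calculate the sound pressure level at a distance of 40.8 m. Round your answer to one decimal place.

Free-field spherical radiation: L_p = L_w − 10·log₁₀(4π·r²), r = 40.8 m.
4π·r² = 2.092e+04 m², 10·log₁₀ of that is 43.205 dB.
L_p = 91.6 − 43.205 = 48.39 dB.

48.4 dB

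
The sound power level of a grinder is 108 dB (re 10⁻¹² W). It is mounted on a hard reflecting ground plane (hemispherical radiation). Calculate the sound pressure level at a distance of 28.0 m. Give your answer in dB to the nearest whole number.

71 dB

The power spreads over a hemisphere of area 2π·r², so L_p = L_w − 10·log₁₀(2π·r²).
2π·r² = 4926 m², 10·log₁₀ of that is 36.925 dB.
L_p = 108 − 36.925 = 71.08 dB.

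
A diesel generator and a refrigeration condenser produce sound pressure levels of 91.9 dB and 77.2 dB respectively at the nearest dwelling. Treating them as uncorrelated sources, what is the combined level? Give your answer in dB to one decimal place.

92.0 dB

Incoherent sources combine by intensity addition: L_total = 10·log₁₀(Σ 10^(L_i/10)).
Σ 10^(L/10) = 10^(91.9/10) + 10^(77.2/10) = 1.601e+09.
L_total = 10·log₁₀(1.601e+09) = 92.04 dB.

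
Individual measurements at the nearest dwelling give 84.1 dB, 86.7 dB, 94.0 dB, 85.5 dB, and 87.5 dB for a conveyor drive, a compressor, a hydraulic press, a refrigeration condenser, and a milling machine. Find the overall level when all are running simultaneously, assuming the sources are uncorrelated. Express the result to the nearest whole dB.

For uncorrelated sources the intensities add, so convert each level to linear form, sum, and take 10·log₁₀ of the total.
Σ 10^(L/10) = 10^(84.1/10) + 10^(86.7/10) + 10^(94.0/10) + 10^(85.5/10) + 10^(87.5/10) = 4.154e+09.
L_total = 10·log₁₀(4.154e+09) = 96.18 dB.

96 dB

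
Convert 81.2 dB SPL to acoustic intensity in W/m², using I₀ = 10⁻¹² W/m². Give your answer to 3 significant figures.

I = I₀·10^(L/10) = 10⁻¹² × 10^(81.2/10) = 10^(-3.880).

0.000132 W/m²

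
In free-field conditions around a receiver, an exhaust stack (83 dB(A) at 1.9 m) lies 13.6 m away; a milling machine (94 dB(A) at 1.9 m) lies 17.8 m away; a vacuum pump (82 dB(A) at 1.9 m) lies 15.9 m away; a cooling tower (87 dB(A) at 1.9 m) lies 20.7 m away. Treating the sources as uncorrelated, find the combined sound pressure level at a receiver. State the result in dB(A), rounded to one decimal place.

75.9 dB(A)

Apply inverse-square spreading to bring every level to the receiver, then sum 10^(L/10).
exhaust stack: 83 − 20·log₁₀(13.6/1.9) = 83 − 17.10 = 65.90 dB(A).
milling machine: 94 − 20·log₁₀(17.8/1.9) = 94 − 19.43 = 74.57 dB(A).
vacuum pump: 82 − 20·log₁₀(15.9/1.9) = 82 − 18.45 = 63.55 dB(A).
cooling tower: 87 − 20·log₁₀(20.7/1.9) = 87 − 20.74 = 66.26 dB(A).
Σ 10^(L/10) = 3.900e+07 → L_total = 10·log₁₀(3.900e+07) = 75.91 dB(A).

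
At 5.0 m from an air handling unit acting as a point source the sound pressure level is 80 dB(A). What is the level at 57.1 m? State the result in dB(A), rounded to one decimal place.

58.8 dB(A)

Point-source attenuation: ΔL = 20·log₁₀(r₂/r₁) = 20·log₁₀(57.1/5.0) = 21.153 dB.
L₂ = 80 − 20·log₁₀(57.1/5.0) = 80 − 21.153 = 58.85 dB(A).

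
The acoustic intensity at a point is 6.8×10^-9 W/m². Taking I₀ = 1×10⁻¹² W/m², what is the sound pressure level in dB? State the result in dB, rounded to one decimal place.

38.3 dB

I/I₀ = 6.8×10^-9/10⁻¹² = 6.8×10^3, and L = 10·log₁₀(I/I₀).
L = 10·(0.8325 + 3) = 38.33 dB.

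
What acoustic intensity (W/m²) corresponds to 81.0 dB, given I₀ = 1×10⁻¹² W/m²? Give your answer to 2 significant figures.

0.00013 W/m²

L = 10·log₁₀(I/I₀) ⇒ I = I₀·10^(L/10) = 10⁻¹² × 10^8.10.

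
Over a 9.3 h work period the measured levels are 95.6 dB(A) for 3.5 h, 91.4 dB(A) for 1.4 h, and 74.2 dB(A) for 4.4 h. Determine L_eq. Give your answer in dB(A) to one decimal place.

92.0 dB(A)

L_eq = 10·log₁₀[(1/T)·Σ tᵢ·10^(Lᵢ/10)] with T = 9.3 h.
Σ tᵢ·10^(Lᵢ/10) = 3.5·10^(95.6/10) + 1.4·10^(91.4/10) + 4.4·10^(74.2/10) = 1.476e+10.
L_eq = 10·log₁₀(1.476e+10/9.3) = 92.00 dB(A).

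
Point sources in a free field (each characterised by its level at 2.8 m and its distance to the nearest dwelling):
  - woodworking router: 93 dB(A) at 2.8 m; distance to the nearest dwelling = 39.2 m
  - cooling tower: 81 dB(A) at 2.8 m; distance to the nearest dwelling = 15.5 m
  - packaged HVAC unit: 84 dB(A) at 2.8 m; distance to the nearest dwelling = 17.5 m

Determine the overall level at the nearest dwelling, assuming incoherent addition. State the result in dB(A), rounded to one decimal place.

73.2 dB(A)

Propagate each source to the receiver with L = L_ref − 20·log₁₀(r/r_ref), then add intensities.
woodworking router: 93 − 20·log₁₀(39.2/2.8) = 93 − 22.92 = 70.08 dB(A).
cooling tower: 81 − 20·log₁₀(15.5/2.8) = 81 − 14.86 = 66.14 dB(A).
packaged HVAC unit: 84 − 20·log₁₀(17.5/2.8) = 84 − 15.92 = 68.08 dB(A).
Σ 10^(L/10) = 2.072e+07 → L_total = 10·log₁₀(2.072e+07) = 73.16 dB(A).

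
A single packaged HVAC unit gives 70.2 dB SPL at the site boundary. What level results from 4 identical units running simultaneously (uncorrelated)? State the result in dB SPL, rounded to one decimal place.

With 4 equal, uncorrelated contributions the intensity is 4× that of one unit, giving a rise of 10·log₁₀ 4.
L_total = 70.2 + 10·log₁₀(4) = 70.2 + 6.021 = 76.22 dB SPL.

76.2 dB SPL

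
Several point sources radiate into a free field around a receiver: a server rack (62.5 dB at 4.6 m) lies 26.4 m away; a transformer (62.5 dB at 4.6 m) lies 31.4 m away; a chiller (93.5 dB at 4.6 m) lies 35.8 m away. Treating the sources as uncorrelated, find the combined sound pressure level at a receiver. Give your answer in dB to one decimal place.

First find each source's level at the receiver (point-source: −20·log₁₀(r/r_ref)), then combine on an intensity basis.
server rack: 62.5 − 20·log₁₀(26.4/4.6) = 62.5 − 15.18 = 47.32 dB.
transformer: 62.5 − 20·log₁₀(31.4/4.6) = 62.5 − 16.68 = 45.82 dB.
chiller: 93.5 − 20·log₁₀(35.8/4.6) = 93.5 − 17.82 = 75.68 dB.
Σ 10^(L/10) = 3.705e+07 → L_total = 10·log₁₀(3.705e+07) = 75.69 dB.

75.7 dB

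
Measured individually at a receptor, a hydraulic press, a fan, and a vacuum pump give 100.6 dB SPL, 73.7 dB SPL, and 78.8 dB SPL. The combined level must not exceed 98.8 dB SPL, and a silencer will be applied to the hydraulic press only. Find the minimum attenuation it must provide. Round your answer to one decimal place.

1.9 dB

The untreated sources together contribute 10^(73.7/10) + 10^(78.8/10) = 9.930e+07, i.e. 79.97 dB SPL.
To meet 98.8 dB SPL overall, the treated hydraulic press may contribute at most 10^(98.8/10) − 9.930e+07 = 7.486e+09, i.e. 98.74 dB SPL.
So the hydraulic press must be reduced from 100.6 to 98.74 dB SPL: IL = 1.86 dB.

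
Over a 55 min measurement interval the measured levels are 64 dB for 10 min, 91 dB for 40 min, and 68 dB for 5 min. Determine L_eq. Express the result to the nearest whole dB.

The energy average is taken in the linear domain: L_eq = 10·log₁₀[(Σ tᵢ·10^(Lᵢ/10))/T], T = 55 min.
Σ tᵢ·10^(Lᵢ/10) = 10·10^(64/10) + 40·10^(91/10) + 5·10^(68/10) = 5.041e+10.
L_eq = 10·log₁₀(5.041e+10/55) = 89.62 dB.

90 dB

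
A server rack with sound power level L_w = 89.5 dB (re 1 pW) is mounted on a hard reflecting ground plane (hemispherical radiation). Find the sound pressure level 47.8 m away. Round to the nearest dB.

48 dB

L_p = L_w − 10·log₁₀(2π·r²) with r = 47.8 m.
2π·r² = 1.436e+04 m², 10·log₁₀ of that is 41.570 dB.
L_p = 89.5 − 41.570 = 47.93 dB.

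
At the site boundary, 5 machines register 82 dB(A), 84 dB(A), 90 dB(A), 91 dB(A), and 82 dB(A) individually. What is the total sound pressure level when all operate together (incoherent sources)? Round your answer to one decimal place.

94.5 dB(A)

Incoherent sources combine by intensity addition: L_total = 10·log₁₀(Σ 10^(L_i/10)).
Σ 10^(L/10) = 10^(82/10) + 10^(84/10) + 10^(90/10) + 10^(91/10) + 10^(82/10) = 2.827e+09.
L_total = 10·log₁₀(2.827e+09) = 94.51 dB(A).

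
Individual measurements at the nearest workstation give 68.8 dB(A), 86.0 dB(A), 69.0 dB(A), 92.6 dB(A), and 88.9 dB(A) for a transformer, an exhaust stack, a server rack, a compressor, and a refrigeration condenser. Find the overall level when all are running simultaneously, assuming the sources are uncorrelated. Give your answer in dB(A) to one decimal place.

94.8 dB(A)

For uncorrelated sources the intensities add, so convert each level to linear form, sum, and take 10·log₁₀ of the total.
Σ 10^(L/10) = 10^(68.8/10) + 10^(86.0/10) + 10^(69.0/10) + 10^(92.6/10) + 10^(88.9/10) = 3.010e+09.
L_total = 10·log₁₀(3.010e+09) = 94.79 dB(A).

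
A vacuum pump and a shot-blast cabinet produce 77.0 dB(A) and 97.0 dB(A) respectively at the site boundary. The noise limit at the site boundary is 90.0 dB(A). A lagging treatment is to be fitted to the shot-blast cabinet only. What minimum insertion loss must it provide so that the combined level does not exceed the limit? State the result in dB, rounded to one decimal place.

7.2 dB

Everything except the shot-blast cabinet sums to 10^(77.0/10) = 5.012e+07 in linear terms, 77.00 dB(A).
To meet 90.0 dB(A) overall, the treated shot-blast cabinet may contribute at most 10^(90.0/10) − 5.012e+07 = 9.499e+08, i.e. 89.78 dB(A).
So the shot-blast cabinet must be reduced from 97.0 to 89.78 dB(A): IL = 7.22 dB.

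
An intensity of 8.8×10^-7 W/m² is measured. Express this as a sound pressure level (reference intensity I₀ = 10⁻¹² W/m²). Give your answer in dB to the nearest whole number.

I/I₀ = 8.8×10^-7/10⁻¹² = 8.8×10^5, and L = 10·log₁₀(I/I₀).
L = 10·(0.9445 + 5) = 59.44 dB.

59 dB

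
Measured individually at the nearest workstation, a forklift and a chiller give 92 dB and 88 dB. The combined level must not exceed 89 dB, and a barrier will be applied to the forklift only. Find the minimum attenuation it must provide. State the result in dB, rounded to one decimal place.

9.9 dB

The untreated sources together contribute 10^(88/10) = 6.310e+08, i.e. 88.00 dB.
The limit corresponds to 10^(89/10) = 7.943e+08; subtracting the fixed part leaves 1.634e+08 for the forklift, i.e. 82.13 dB.
Required insertion loss = 92 − 82.13 = 9.87 dB.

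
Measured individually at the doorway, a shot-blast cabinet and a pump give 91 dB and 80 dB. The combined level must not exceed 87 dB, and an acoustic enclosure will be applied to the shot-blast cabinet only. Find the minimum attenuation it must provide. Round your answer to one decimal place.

The untreated sources together contribute 10^(80/10) = 1.000e+08, i.e. 80.00 dB.
To meet 87 dB overall, the treated shot-blast cabinet may contribute at most 10^(87/10) − 1.000e+08 = 4.012e+08, i.e. 86.03 dB.
So the shot-blast cabinet must be reduced from 91 to 86.03 dB: IL = 4.97 dB.

5.0 dB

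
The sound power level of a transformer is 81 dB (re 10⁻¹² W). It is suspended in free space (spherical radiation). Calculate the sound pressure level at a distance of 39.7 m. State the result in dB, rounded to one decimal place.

38.0 dB

L_p = L_w − 10·log₁₀(4π·r²) with r = 39.7 m.
4π·r² = 1.981e+04 m², 10·log₁₀ of that is 42.968 dB.
L_p = 81 − 42.968 = 38.03 dB.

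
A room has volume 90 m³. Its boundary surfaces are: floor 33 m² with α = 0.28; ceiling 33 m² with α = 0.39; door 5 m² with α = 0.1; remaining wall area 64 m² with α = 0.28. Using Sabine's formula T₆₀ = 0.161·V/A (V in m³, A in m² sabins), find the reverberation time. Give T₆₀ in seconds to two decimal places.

Total absorption A = 33·0.28 + 33·0.39 + 5·0.1 + 64·0.28 = 40.53 m² sabins.
T₆₀ = 0.161·V/A = 0.161·90/40.53 = 0.358 s.

0.36 s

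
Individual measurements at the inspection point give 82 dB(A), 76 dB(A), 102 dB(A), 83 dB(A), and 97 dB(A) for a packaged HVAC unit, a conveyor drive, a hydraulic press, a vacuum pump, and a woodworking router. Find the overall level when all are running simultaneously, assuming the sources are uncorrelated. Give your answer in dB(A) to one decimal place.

Incoherent sources combine by intensity addition: L_total = 10·log₁₀(Σ 10^(L_i/10)).
Σ 10^(L/10) = 10^(82/10) + 10^(76/10) + 10^(102/10) + 10^(83/10) + 10^(97/10) = 2.126e+10.
L_total = 10·log₁₀(2.126e+10) = 103.28 dB(A).

103.3 dB(A)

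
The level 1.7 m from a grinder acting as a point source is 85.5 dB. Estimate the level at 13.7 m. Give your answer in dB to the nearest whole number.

67 dB

For a point source, L₂ = L₁ − 20·log₁₀(r₂/r₁).
L₂ = 85.5 − 20·log₁₀(13.7/1.7) = 85.5 − 18.125 = 67.37 dB.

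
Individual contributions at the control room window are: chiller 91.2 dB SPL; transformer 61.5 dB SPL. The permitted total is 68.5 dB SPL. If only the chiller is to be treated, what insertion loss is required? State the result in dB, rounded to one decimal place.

23.7 dB

Everything except the chiller sums to 10^(61.5/10) = 1.413e+06 in linear terms, 61.50 dB SPL.
The limit corresponds to 10^(68.5/10) = 7.079e+06; subtracting the fixed part leaves 5.667e+06 for the chiller, i.e. 67.53 dB SPL.
So the chiller must be reduced from 91.2 to 67.53 dB SPL: IL = 23.67 dB.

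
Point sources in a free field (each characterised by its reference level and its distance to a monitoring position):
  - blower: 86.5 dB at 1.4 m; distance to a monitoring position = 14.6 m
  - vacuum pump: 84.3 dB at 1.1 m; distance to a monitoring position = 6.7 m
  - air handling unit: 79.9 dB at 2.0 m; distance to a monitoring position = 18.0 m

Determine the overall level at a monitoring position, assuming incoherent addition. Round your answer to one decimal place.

First find each source's level at the receiver (point-source: −20·log₁₀(r/r_ref)), then combine on an intensity basis.
blower: 86.5 − 20·log₁₀(14.6/1.4) = 86.5 − 20.36 = 66.14 dB.
vacuum pump: 84.3 − 20·log₁₀(6.7/1.1) = 84.3 − 15.69 = 68.61 dB.
air handling unit: 79.9 − 20·log₁₀(18.0/2.0) = 79.9 − 19.08 = 60.82 dB.
Σ 10^(L/10) = 1.257e+07 → L_total = 10·log₁₀(1.257e+07) = 70.99 dB.

71.0 dB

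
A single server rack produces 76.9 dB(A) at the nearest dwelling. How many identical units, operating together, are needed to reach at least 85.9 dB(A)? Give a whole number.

N identical sources give L₁ + 10·log₁₀ N, so require 10·log₁₀ N ≥ 85.9 − 76.9 = 9.0 dB.
N ≥ 10^(9.0/10) = 7.943, so N = 8.

8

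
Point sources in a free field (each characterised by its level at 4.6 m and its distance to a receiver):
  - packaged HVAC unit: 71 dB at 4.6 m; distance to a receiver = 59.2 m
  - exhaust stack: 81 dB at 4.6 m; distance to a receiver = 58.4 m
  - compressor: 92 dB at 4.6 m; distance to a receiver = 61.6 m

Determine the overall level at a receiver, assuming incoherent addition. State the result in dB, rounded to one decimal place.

69.9 dB

Apply inverse-square spreading to bring every level to the receiver, then sum 10^(L/10).
packaged HVAC unit: 71 − 20·log₁₀(59.2/4.6) = 71 − 22.19 = 48.81 dB.
exhaust stack: 81 − 20·log₁₀(58.4/4.6) = 81 − 22.07 = 58.93 dB.
compressor: 92 − 20·log₁₀(61.6/4.6) = 92 − 22.54 = 69.46 dB.
Σ 10^(L/10) = 9.695e+06 → L_total = 10·log₁₀(9.695e+06) = 69.87 dB.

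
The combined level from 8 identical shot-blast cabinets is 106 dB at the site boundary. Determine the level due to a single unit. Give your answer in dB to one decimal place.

8 equal contributions raise the level by 10·log₁₀ 8 = 9.031 dB, so each unit alone gives 106 − 9.031.

97.0 dB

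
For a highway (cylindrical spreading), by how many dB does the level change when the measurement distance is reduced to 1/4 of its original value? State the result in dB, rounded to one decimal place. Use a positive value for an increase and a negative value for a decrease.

+6.0 dB

Line-source spreading: ΔL = −10·log₁₀(r₂/r₁).
ΔL = −10·log₁₀(0.25) = +6.02 dB.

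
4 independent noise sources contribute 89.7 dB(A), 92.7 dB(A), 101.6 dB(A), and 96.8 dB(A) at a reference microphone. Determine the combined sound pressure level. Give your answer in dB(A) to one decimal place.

103.4 dB(A)

For uncorrelated sources the intensities add, so convert each level to linear form, sum, and take 10·log₁₀ of the total.
Σ 10^(L/10) = 10^(89.7/10) + 10^(92.7/10) + 10^(101.6/10) + 10^(96.8/10) = 2.204e+10.
L_total = 10·log₁₀(2.204e+10) = 103.43 dB(A).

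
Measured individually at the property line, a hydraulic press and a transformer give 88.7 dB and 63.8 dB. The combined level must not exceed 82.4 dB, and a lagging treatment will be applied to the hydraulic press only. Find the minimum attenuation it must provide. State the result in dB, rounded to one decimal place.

6.4 dB

Everything except the hydraulic press sums to 10^(63.8/10) = 2.399e+06 in linear terms, 63.80 dB.
To meet 82.4 dB overall, the treated hydraulic press may contribute at most 10^(82.4/10) − 2.399e+06 = 1.714e+08, i.e. 82.34 dB.
So the hydraulic press must be reduced from 88.7 to 82.34 dB: IL = 6.36 dB.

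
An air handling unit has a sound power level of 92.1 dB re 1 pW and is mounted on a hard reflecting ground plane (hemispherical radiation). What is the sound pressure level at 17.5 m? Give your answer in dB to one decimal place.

L_p = L_w − 10·log₁₀(2π·r²) with r = 17.5 m.
2π·r² = 1924 m², 10·log₁₀ of that is 32.843 dB.
L_p = 92.1 − 32.843 = 59.26 dB.

59.3 dB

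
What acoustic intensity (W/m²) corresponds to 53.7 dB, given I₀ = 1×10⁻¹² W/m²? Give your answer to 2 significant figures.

2.3e-07 W/m²

I = I₀·10^(L/10) = 10⁻¹² × 10^(53.7/10) = 10^(-6.630).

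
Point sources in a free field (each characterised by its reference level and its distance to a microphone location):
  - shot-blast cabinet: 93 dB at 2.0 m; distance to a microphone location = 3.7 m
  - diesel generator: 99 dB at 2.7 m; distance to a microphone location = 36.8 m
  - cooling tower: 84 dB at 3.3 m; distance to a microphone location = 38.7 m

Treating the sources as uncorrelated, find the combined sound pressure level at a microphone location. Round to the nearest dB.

88 dB

First find each source's level at the receiver (point-source: −20·log₁₀(r/r_ref)), then combine on an intensity basis.
shot-blast cabinet: 93 − 20·log₁₀(3.7/2.0) = 93 − 5.34 = 87.66 dB.
diesel generator: 99 − 20·log₁₀(36.8/2.7) = 99 − 22.69 = 76.31 dB.
cooling tower: 84 − 20·log₁₀(38.7/3.3) = 84 − 21.38 = 62.62 dB.
Σ 10^(L/10) = 6.276e+08 → L_total = 10·log₁₀(6.276e+08) = 87.98 dB.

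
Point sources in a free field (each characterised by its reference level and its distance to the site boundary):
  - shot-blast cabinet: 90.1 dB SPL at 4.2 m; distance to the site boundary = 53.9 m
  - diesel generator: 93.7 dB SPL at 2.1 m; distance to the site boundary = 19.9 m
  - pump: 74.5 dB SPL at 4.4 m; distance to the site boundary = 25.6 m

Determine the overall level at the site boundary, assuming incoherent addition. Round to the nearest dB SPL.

Propagate each source to the receiver with L = L_ref − 20·log₁₀(r/r_ref), then add intensities.
shot-blast cabinet: 90.1 − 20·log₁₀(53.9/4.2) = 90.1 − 22.17 = 67.93 dB SPL.
diesel generator: 93.7 − 20·log₁₀(19.9/2.1) = 93.7 − 19.53 = 74.17 dB SPL.
pump: 74.5 − 20·log₁₀(25.6/4.4) = 74.5 − 15.30 = 59.20 dB SPL.
Σ 10^(L/10) = 3.315e+07 → L_total = 10·log₁₀(3.315e+07) = 75.21 dB SPL.

75 dB SPL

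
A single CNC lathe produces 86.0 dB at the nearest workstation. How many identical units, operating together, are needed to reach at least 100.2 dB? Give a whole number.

27

Need L₁ + 10·log₁₀ N ≥ 100.2, i.e. log₁₀ N ≥ 1.42.
N ≥ 10^(14.2/10) = 26.303, so N = 27.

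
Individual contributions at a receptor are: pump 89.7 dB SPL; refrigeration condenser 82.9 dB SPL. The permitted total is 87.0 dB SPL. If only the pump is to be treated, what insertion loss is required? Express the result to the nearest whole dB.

5 dB

The untreated sources together contribute 10^(82.9/10) = 1.950e+08, i.e. 82.90 dB SPL.
The limit corresponds to 10^(87.0/10) = 5.012e+08; subtracting the fixed part leaves 3.062e+08 for the pump, i.e. 84.86 dB SPL.
So the pump must be reduced from 89.7 to 84.86 dB SPL: IL = 4.84 dB.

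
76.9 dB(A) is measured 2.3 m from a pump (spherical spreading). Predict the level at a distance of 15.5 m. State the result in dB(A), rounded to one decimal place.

For a point source, L₂ = L₁ − 20·log₁₀(r₂/r₁).
L₂ = 76.9 − 20·log₁₀(15.5/2.3) = 76.9 − 16.572 = 60.33 dB(A).

60.3 dB(A)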